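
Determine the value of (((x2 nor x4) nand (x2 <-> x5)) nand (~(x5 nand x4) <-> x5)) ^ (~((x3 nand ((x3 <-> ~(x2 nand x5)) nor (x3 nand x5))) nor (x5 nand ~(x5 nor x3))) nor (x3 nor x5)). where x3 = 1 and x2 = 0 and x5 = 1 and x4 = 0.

Substituting x3=1, x2=0, x5=1, x4=0:
x2 nor x4 = 0 nor 0 = 1
x2 <-> x5 = 0 <-> 1 = 0
(x2 nor x4) nand (x2 <-> x5) = 1 nand 0 = 1
x5 nand x4 = 1 nand 0 = 1
~(x5 nand x4) = ~1 = 0
~(x5 nand x4) <-> x5 = 0 <-> 1 = 0
((x2 nor x4) nand (x2 <-> x5)) nand (~(x5 nand x4) <-> x5) = 1 nand 0 = 1
x2 nand x5 = 0 nand 1 = 1
~(x2 nand x5) = ~1 = 0
x3 <-> ~(x2 nand x5) = 1 <-> 0 = 0
x3 nand x5 = 1 nand 1 = 0
(x3 <-> ~(x2 nand x5)) nor (x3 nand x5) = 0 nor 0 = 1
x3 nand ((x3 <-> ~(x2 nand x5)) nor (x3 nand x5)) = 1 nand 1 = 0
x5 nor x3 = 1 nor 1 = 0
~(x5 nor x3) = ~0 = 1
x5 nand ~(x5 nor x3) = 1 nand 1 = 0
(x3 nand ((x3 <-> ~(x2 nand x5)) nor (x3 nand x5))) nor (x5 nand ~(x5 nor x3)) = 0 nor 0 = 1
~((x3 nand ((x3 <-> ~(x2 nand x5)) nor (x3 nand x5))) nor (x5 nand ~(x5 nor x3))) = ~1 = 0
x3 nor x5 = 1 nor 1 = 0
~((x3 nand ((x3 <-> ~(x2 nand x5)) nor (x3 nand x5))) nor (x5 nand ~(x5 nor x3))) nor (x3 nor x5) = 0 nor 0 = 1
(((x2 nor x4) nand (x2 <-> x5)) nand (~(x5 nand x4) <-> x5)) ^ (~((x3 nand ((x3 <-> ~(x2 nand x5)) nor (x3 nand x5))) nor (x5 nand ~(x5 nor x3))) nor (x3 nor x5)) = 1 ^ 1 = 0

0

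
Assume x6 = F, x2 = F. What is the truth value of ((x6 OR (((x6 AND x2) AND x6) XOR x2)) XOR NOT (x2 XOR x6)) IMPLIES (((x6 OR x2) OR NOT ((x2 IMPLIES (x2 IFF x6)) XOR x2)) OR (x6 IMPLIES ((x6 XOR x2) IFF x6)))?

x6 AND x2 = F AND F = F
(x6 AND x2) AND x6 = F AND F = F
((x6 AND x2) AND x6) XOR x2 = F XOR F = F
x6 OR (((x6 AND x2) AND x6) XOR x2) = F OR F = F
x2 XOR x6 = F XOR F = F
NOT (x2 XOR x6) = NOT F = T
(x6 OR (((x6 AND x2) AND x6) XOR x2)) XOR NOT (x2 XOR x6) = F XOR T = T
x6 OR x2 = F OR F = F
x2 IFF x6 = F IFF F = T
x2 IMPLIES (x2 IFF x6) = F IMPLIES T = T
(x2 IMPLIES (x2 IFF x6)) XOR x2 = T XOR F = T
NOT ((x2 IMPLIES (x2 IFF x6)) XOR x2) = NOT T = F
(x6 OR x2) OR NOT ((x2 IMPLIES (x2 IFF x6)) XOR x2) = F OR F = F
x6 XOR x2 = F XOR F = F
(x6 XOR x2) IFF x6 = F IFF F = T
x6 IMPLIES ((x6 XOR x2) IFF x6) = F IMPLIES T = T
((x6 OR x2) OR NOT ((x2 IMPLIES (x2 IFF x6)) XOR x2)) OR (x6 IMPLIES ((x6 XOR x2) IFF x6)) = F OR T = T
((x6 OR (((x6 AND x2) AND x6) XOR x2)) XOR NOT (x2 XOR x6)) IMPLIES (((x6 OR x2) OR NOT ((x2 IMPLIES (x2 IFF x6)) XOR x2)) OR (x6 IMPLIES ((x6 XOR x2) IFF x6))) = T IMPLIES T = T

T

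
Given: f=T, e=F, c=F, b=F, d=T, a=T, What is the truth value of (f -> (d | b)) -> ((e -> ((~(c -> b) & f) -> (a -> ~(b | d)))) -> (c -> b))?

T

d | b = T | F = T
f -> (d | b) = T -> T = T
c -> b = F -> F = T
~(c -> b) = ~T = F
~(c -> b) & f = F & T = F
b | d = F | T = T
~(b | d) = ~T = F
a -> ~(b | d) = T -> F = F
(~(c -> b) & f) -> (a -> ~(b | d)) = F -> F = T
e -> ((~(c -> b) & f) -> (a -> ~(b | d))) = F -> T = T
c -> b = F -> F = T
(e -> ((~(c -> b) & f) -> (a -> ~(b | d)))) -> (c -> b) = T -> T = T
(f -> (d | b)) -> ((e -> ((~(c -> b) & f) -> (a -> ~(b | d)))) -> (c -> b)) = T -> T = T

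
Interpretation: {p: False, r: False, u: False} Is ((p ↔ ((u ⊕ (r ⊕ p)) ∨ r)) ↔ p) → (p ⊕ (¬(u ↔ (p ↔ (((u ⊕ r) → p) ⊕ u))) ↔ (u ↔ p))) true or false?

True

r ⊕ p = False ⊕ False = False
u ⊕ (r ⊕ p) = False ⊕ False = False
(u ⊕ (r ⊕ p)) ∨ r = False ∨ False = False
p ↔ ((u ⊕ (r ⊕ p)) ∨ r) = False ↔ False = True
(p ↔ ((u ⊕ (r ⊕ p)) ∨ r)) ↔ p = True ↔ False = False
u ⊕ r = False ⊕ False = False
(u ⊕ r) → p = False → False = True
((u ⊕ r) → p) ⊕ u = True ⊕ False = True
p ↔ (((u ⊕ r) → p) ⊕ u) = False ↔ True = False
u ↔ (p ↔ (((u ⊕ r) → p) ⊕ u)) = False ↔ False = True
¬(u ↔ (p ↔ (((u ⊕ r) → p) ⊕ u))) = ¬True = False
u ↔ p = False ↔ False = True
¬(u ↔ (p ↔ (((u ⊕ r) → p) ⊕ u))) ↔ (u ↔ p) = False ↔ True = False
p ⊕ (¬(u ↔ (p ↔ (((u ⊕ r) → p) ⊕ u))) ↔ (u ↔ p)) = False ⊕ False = False
((p ↔ ((u ⊕ (r ⊕ p)) ∨ r)) ↔ p) → (p ⊕ (¬(u ↔ (p ↔ (((u ⊕ r) → p) ⊕ u))) ↔ (u ↔ p))) = False → False = True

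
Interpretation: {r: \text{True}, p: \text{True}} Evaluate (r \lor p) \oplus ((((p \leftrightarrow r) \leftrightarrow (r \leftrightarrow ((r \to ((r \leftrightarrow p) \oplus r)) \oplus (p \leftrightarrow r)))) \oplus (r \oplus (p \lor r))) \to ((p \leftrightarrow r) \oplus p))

\text{True}

r \lor p = \text{True} \lor \text{True} = \text{True}
p \leftrightarrow r = \text{True} \leftrightarrow \text{True} = \text{True}
r \leftrightarrow p = \text{True} \leftrightarrow \text{True} = \text{True}
(r \leftrightarrow p) \oplus r = \text{True} \oplus \text{True} = \text{False}
r \to ((r \leftrightarrow p) \oplus r) = \text{True} \to \text{False} = \text{False}
p \leftrightarrow r = \text{True} \leftrightarrow \text{True} = \text{True}
(r \to ((r \leftrightarrow p) \oplus r)) \oplus (p \leftrightarrow r) = \text{False} \oplus \text{True} = \text{True}
r \leftrightarrow ((r \to ((r \leftrightarrow p) \oplus r)) \oplus (p \leftrightarrow r)) = \text{True} \leftrightarrow \text{True} = \text{True}
(p \leftrightarrow r) \leftrightarrow (r \leftrightarrow ((r \to ((r \leftrightarrow p) \oplus r)) \oplus (p \leftrightarrow r))) = \text{True} \leftrightarrow \text{True} = \text{True}
p \lor r = \text{True} \lor \text{True} = \text{True}
r \oplus (p \lor r) = \text{True} \oplus \text{True} = \text{False}
((p \leftrightarrow r) \leftrightarrow (r \leftrightarrow ((r \to ((r \leftrightarrow p) \oplus r)) \oplus (p \leftrightarrow r)))) \oplus (r \oplus (p \lor r)) = \text{True} \oplus \text{False} = \text{True}
p \leftrightarrow r = \text{True} \leftrightarrow \text{True} = \text{True}
(p \leftrightarrow r) \oplus p = \text{True} \oplus \text{True} = \text{False}
(((p \leftrightarrow r) \leftrightarrow (r \leftrightarrow ((r \to ((r \leftrightarrow p) \oplus r)) \oplus (p \leftrightarrow r)))) \oplus (r \oplus (p \lor r))) \to ((p \leftrightarrow r) \oplus p) = \text{True} \to \text{False} = \text{False}
(r \lor p) \oplus ((((p \leftrightarrow r) \leftrightarrow (r \leftrightarrow ((r \to ((r \leftrightarrow p) \oplus r)) \oplus (p \leftrightarrow r)))) \oplus (r \oplus (p \lor r))) \to ((p \leftrightarrow r) \oplus p)) = \text{True} \oplus \text{False} = \text{True}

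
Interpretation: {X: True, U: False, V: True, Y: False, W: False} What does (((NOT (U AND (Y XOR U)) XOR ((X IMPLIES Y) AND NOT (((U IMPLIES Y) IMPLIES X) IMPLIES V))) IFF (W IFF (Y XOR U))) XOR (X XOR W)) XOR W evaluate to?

Y XOR U = False XOR False = False
U AND (Y XOR U) = False AND False = False
NOT (U AND (Y XOR U)) = NOT False = True
X IMPLIES Y = True IMPLIES False = False
U IMPLIES Y = False IMPLIES False = True
(U IMPLIES Y) IMPLIES X = True IMPLIES True = True
((U IMPLIES Y) IMPLIES X) IMPLIES V = True IMPLIES True = True
NOT (((U IMPLIES Y) IMPLIES X) IMPLIES V) = NOT True = False
(X IMPLIES Y) AND NOT (((U IMPLIES Y) IMPLIES X) IMPLIES V) = False AND False = False
NOT (U AND (Y XOR U)) XOR ((X IMPLIES Y) AND NOT (((U IMPLIES Y) IMPLIES X) IMPLIES V)) = True XOR False = True
Y XOR U = False XOR False = False
W IFF (Y XOR U) = False IFF False = True
(NOT (U AND (Y XOR U)) XOR ((X IMPLIES Y) AND NOT (((U IMPLIES Y) IMPLIES X) IMPLIES V))) IFF (W IFF (Y XOR U)) = True IFF True = True
X XOR W = True XOR False = True
((NOT (U AND (Y XOR U)) XOR ((X IMPLIES Y) AND NOT (((U IMPLIES Y) IMPLIES X) IMPLIES V))) IFF (W IFF (Y XOR U))) XOR (X XOR W) = True XOR True = False
(((NOT (U AND (Y XOR U)) XOR ((X IMPLIES Y) AND NOT (((U IMPLIES Y) IMPLIES X) IMPLIES V))) IFF (W IFF (Y XOR U))) XOR (X XOR W)) XOR W = False XOR False = False

False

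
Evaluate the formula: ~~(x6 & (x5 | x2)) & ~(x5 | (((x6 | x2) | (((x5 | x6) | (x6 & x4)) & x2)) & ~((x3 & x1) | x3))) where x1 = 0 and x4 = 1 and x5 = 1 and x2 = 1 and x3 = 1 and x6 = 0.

Substituting x1=0, x4=1, x5=1, x2=1, x3=1, x6=0:
x5 | x2 = 1 | 1 = 1
x6 & (x5 | x2) = 0 & 1 = 0
~(x6 & (x5 | x2)) = ~0 = 1
~~(x6 & (x5 | x2)) = ~1 = 0
x6 | x2 = 0 | 1 = 1
x5 | x6 = 1 | 0 = 1
x6 & x4 = 0 & 1 = 0
(x5 | x6) | (x6 & x4) = 1 | 0 = 1
((x5 | x6) | (x6 & x4)) & x2 = 1 & 1 = 1
(x6 | x2) | (((x5 | x6) | (x6 & x4)) & x2) = 1 | 1 = 1
x3 & x1 = 1 & 0 = 0
(x3 & x1) | x3 = 0 | 1 = 1
~((x3 & x1) | x3) = ~1 = 0
((x6 | x2) | (((x5 | x6) | (x6 & x4)) & x2)) & ~((x3 & x1) | x3) = 1 & 0 = 0
x5 | (((x6 | x2) | (((x5 | x6) | (x6 & x4)) & x2)) & ~((x3 & x1) | x3)) = 1 | 0 = 1
~(x5 | (((x6 | x2) | (((x5 | x6) | (x6 & x4)) & x2)) & ~((x3 & x1) | x3))) = ~1 = 0
~~(x6 & (x5 | x2)) & ~(x5 | (((x6 | x2) | (((x5 | x6) | (x6 & x4)) & x2)) & ~((x3 & x1) | x3))) = 0 & 0 = 0

0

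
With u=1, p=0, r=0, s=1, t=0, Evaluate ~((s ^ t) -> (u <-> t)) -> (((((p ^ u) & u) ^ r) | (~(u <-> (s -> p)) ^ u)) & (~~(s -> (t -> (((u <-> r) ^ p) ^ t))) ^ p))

1

Substituting u=1, p=0, r=0, s=1, t=0:
s ^ t = 1 ^ 0 = 1
u <-> t = 1 <-> 0 = 0
(s ^ t) -> (u <-> t) = 1 -> 0 = 0
~((s ^ t) -> (u <-> t)) = ~0 = 1
p ^ u = 0 ^ 1 = 1
(p ^ u) & u = 1 & 1 = 1
((p ^ u) & u) ^ r = 1 ^ 0 = 1
s -> p = 1 -> 0 = 0
u <-> (s -> p) = 1 <-> 0 = 0
~(u <-> (s -> p)) = ~0 = 1
~(u <-> (s -> p)) ^ u = 1 ^ 1 = 0
(((p ^ u) & u) ^ r) | (~(u <-> (s -> p)) ^ u) = 1 | 0 = 1
u <-> r = 1 <-> 0 = 0
(u <-> r) ^ p = 0 ^ 0 = 0
((u <-> r) ^ p) ^ t = 0 ^ 0 = 0
t -> (((u <-> r) ^ p) ^ t) = 0 -> 0 = 1
s -> (t -> (((u <-> r) ^ p) ^ t)) = 1 -> 1 = 1
~(s -> (t -> (((u <-> r) ^ p) ^ t))) = ~1 = 0
~~(s -> (t -> (((u <-> r) ^ p) ^ t))) = ~0 = 1
~~(s -> (t -> (((u <-> r) ^ p) ^ t))) ^ p = 1 ^ 0 = 1
((((p ^ u) & u) ^ r) | (~(u <-> (s -> p)) ^ u)) & (~~(s -> (t -> (((u <-> r) ^ p) ^ t))) ^ p) = 1 & 1 = 1
~((s ^ t) -> (u <-> t)) -> (((((p ^ u) & u) ^ r) | (~(u <-> (s -> p)) ^ u)) & (~~(s -> (t -> (((u <-> r) ^ p) ^ t))) ^ p)) = 1 -> 1 = 1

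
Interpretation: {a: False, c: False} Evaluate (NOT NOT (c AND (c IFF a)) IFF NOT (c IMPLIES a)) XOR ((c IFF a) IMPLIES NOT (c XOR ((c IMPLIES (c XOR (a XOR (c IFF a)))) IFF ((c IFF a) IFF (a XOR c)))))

Substituting a=False, c=False:
c IFF a = False IFF False = True
c AND (c IFF a) = False AND True = False
NOT (c AND (c IFF a)) = NOT False = True
NOT NOT (c AND (c IFF a)) = NOT True = False
c IMPLIES a = False IMPLIES False = True
NOT (c IMPLIES a) = NOT True = False
NOT NOT (c AND (c IFF a)) IFF NOT (c IMPLIES a) = False IFF False = True
c IFF a = False IFF False = True
c IFF a = False IFF False = True
a XOR (c IFF a) = False XOR True = True
c XOR (a XOR (c IFF a)) = False XOR True = True
c IMPLIES (c XOR (a XOR (c IFF a))) = False IMPLIES True = True
c IFF a = False IFF False = True
a XOR c = False XOR False = False
(c IFF a) IFF (a XOR c) = True IFF False = False
(c IMPLIES (c XOR (a XOR (c IFF a)))) IFF ((c IFF a) IFF (a XOR c)) = True IFF False = False
c XOR ((c IMPLIES (c XOR (a XOR (c IFF a)))) IFF ((c IFF a) IFF (a XOR c))) = False XOR False = False
NOT (c XOR ((c IMPLIES (c XOR (a XOR (c IFF a)))) IFF ((c IFF a) IFF (a XOR c)))) = NOT False = True
(c IFF a) IMPLIES NOT (c XOR ((c IMPLIES (c XOR (a XOR (c IFF a)))) IFF ((c IFF a) IFF (a XOR c)))) = True IMPLIES True = True
(NOT NOT (c AND (c IFF a)) IFF NOT (c IMPLIES a)) XOR ((c IFF a) IMPLIES NOT (c XOR ((c IMPLIES (c XOR (a XOR (c IFF a)))) IFF ((c IFF a) IFF (a XOR c))))) = True XOR True = False

False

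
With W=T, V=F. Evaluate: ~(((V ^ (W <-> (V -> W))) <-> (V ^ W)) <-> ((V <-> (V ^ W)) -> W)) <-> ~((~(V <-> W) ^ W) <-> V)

T

V -> W = F -> T = T
W <-> (V -> W) = T <-> T = T
V ^ (W <-> (V -> W)) = F ^ T = T
V ^ W = F ^ T = T
(V ^ (W <-> (V -> W))) <-> (V ^ W) = T <-> T = T
V ^ W = F ^ T = T
V <-> (V ^ W) = F <-> T = F
(V <-> (V ^ W)) -> W = F -> T = T
((V ^ (W <-> (V -> W))) <-> (V ^ W)) <-> ((V <-> (V ^ W)) -> W) = T <-> T = T
~(((V ^ (W <-> (V -> W))) <-> (V ^ W)) <-> ((V <-> (V ^ W)) -> W)) = ~T = F
V <-> W = F <-> T = F
~(V <-> W) = ~F = T
~(V <-> W) ^ W = T ^ T = F
(~(V <-> W) ^ W) <-> V = F <-> F = T
~((~(V <-> W) ^ W) <-> V) = ~T = F
~(((V ^ (W <-> (V -> W))) <-> (V ^ W)) <-> ((V <-> (V ^ W)) -> W)) <-> ~((~(V <-> W) ^ W) <-> V) = F <-> F = T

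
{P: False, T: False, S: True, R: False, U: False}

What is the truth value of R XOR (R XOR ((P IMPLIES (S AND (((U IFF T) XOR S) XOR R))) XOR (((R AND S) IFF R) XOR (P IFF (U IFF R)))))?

U IFF T = False IFF False = True
(U IFF T) XOR S = True XOR True = False
((U IFF T) XOR S) XOR R = False XOR False = False
S AND (((U IFF T) XOR S) XOR R) = True AND False = False
P IMPLIES (S AND (((U IFF T) XOR S) XOR R)) = False IMPLIES False = True
R AND S = False AND True = False
(R AND S) IFF R = False IFF False = True
U IFF R = False IFF False = True
P IFF (U IFF R) = False IFF True = False
((R AND S) IFF R) XOR (P IFF (U IFF R)) = True XOR False = True
(P IMPLIES (S AND (((U IFF T) XOR S) XOR R))) XOR (((R AND S) IFF R) XOR (P IFF (U IFF R))) = True XOR True = False
R XOR ((P IMPLIES (S AND (((U IFF T) XOR S) XOR R))) XOR (((R AND S) IFF R) XOR (P IFF (U IFF R)))) = False XOR False = False
R XOR (R XOR ((P IMPLIES (S AND (((U IFF T) XOR S) XOR R))) XOR (((R AND S) IFF R) XOR (P IFF (U IFF R))))) = False XOR False = False

False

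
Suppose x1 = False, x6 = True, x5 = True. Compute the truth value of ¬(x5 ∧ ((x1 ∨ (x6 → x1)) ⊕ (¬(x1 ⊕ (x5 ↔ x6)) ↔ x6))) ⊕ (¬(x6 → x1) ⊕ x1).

False

x6 → x1 = True → False = False
x1 ∨ (x6 → x1) = False ∨ False = False
x5 ↔ x6 = True ↔ True = True
x1 ⊕ (x5 ↔ x6) = False ⊕ True = True
¬(x1 ⊕ (x5 ↔ x6)) = ¬True = False
¬(x1 ⊕ (x5 ↔ x6)) ↔ x6 = False ↔ True = False
(x1 ∨ (x6 → x1)) ⊕ (¬(x1 ⊕ (x5 ↔ x6)) ↔ x6) = False ⊕ False = False
x5 ∧ ((x1 ∨ (x6 → x1)) ⊕ (¬(x1 ⊕ (x5 ↔ x6)) ↔ x6)) = True ∧ False = False
¬(x5 ∧ ((x1 ∨ (x6 → x1)) ⊕ (¬(x1 ⊕ (x5 ↔ x6)) ↔ x6))) = ¬False = True
x6 → x1 = True → False = False
¬(x6 → x1) = ¬False = True
¬(x6 → x1) ⊕ x1 = True ⊕ False = True
¬(x5 ∧ ((x1 ∨ (x6 → x1)) ⊕ (¬(x1 ⊕ (x5 ↔ x6)) ↔ x6))) ⊕ (¬(x6 → x1) ⊕ x1) = True ⊕ True = False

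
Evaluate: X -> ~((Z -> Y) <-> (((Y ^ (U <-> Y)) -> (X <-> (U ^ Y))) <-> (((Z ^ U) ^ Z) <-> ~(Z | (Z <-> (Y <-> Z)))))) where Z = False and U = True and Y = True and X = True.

True

Z -> Y = False -> True = True
U <-> Y = True <-> True = True
Y ^ (U <-> Y) = True ^ True = False
U ^ Y = True ^ True = False
X <-> (U ^ Y) = True <-> False = False
(Y ^ (U <-> Y)) -> (X <-> (U ^ Y)) = False -> False = True
Z ^ U = False ^ True = True
(Z ^ U) ^ Z = True ^ False = True
Y <-> Z = True <-> False = False
Z <-> (Y <-> Z) = False <-> False = True
Z | (Z <-> (Y <-> Z)) = False | True = True
~(Z | (Z <-> (Y <-> Z))) = ~True = False
((Z ^ U) ^ Z) <-> ~(Z | (Z <-> (Y <-> Z))) = True <-> False = False
((Y ^ (U <-> Y)) -> (X <-> (U ^ Y))) <-> (((Z ^ U) ^ Z) <-> ~(Z | (Z <-> (Y <-> Z)))) = True <-> False = False
(Z -> Y) <-> (((Y ^ (U <-> Y)) -> (X <-> (U ^ Y))) <-> (((Z ^ U) ^ Z) <-> ~(Z | (Z <-> (Y <-> Z))))) = True <-> False = False
~((Z -> Y) <-> (((Y ^ (U <-> Y)) -> (X <-> (U ^ Y))) <-> (((Z ^ U) ^ Z) <-> ~(Z | (Z <-> (Y <-> Z)))))) = ~False = True
X -> ~((Z -> Y) <-> (((Y ^ (U <-> Y)) -> (X <-> (U ^ Y))) <-> (((Z ^ U) ^ Z) <-> ~(Z | (Z <-> (Y <-> Z)))))) = True -> True = True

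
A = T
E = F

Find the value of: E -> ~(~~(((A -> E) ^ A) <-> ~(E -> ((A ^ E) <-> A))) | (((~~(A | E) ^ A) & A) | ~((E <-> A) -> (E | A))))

Substituting A=T, E=F:
A -> E = T -> F = F
(A -> E) ^ A = F ^ T = T
A ^ E = T ^ F = T
(A ^ E) <-> A = T <-> T = T
E -> ((A ^ E) <-> A) = F -> T = T
~(E -> ((A ^ E) <-> A)) = ~T = F
((A -> E) ^ A) <-> ~(E -> ((A ^ E) <-> A)) = T <-> F = F
~(((A -> E) ^ A) <-> ~(E -> ((A ^ E) <-> A))) = ~F = T
~~(((A -> E) ^ A) <-> ~(E -> ((A ^ E) <-> A))) = ~T = F
A | E = T | F = T
~(A | E) = ~T = F
~~(A | E) = ~F = T
~~(A | E) ^ A = T ^ T = F
(~~(A | E) ^ A) & A = F & T = F
E <-> A = F <-> T = F
E | A = F | T = T
(E <-> A) -> (E | A) = F -> T = T
~((E <-> A) -> (E | A)) = ~T = F
((~~(A | E) ^ A) & A) | ~((E <-> A) -> (E | A)) = F | F = F
~~(((A -> E) ^ A) <-> ~(E -> ((A ^ E) <-> A))) | (((~~(A | E) ^ A) & A) | ~((E <-> A) -> (E | A))) = F | F = F
~(~~(((A -> E) ^ A) <-> ~(E -> ((A ^ E) <-> A))) | (((~~(A | E) ^ A) & A) | ~((E <-> A) -> (E | A)))) = ~F = T
E -> ~(~~(((A -> E) ^ A) <-> ~(E -> ((A ^ E) <-> A))) | (((~~(A | E) ^ A) & A) | ~((E <-> A) -> (E | A)))) = F -> T = T

T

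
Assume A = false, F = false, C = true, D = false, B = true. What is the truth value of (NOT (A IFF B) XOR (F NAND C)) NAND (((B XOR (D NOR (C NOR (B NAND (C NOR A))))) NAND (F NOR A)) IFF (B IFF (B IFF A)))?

Substituting A=false, F=false, C=true, D=false, B=true:
A IFF B = false IFF true = false
NOT (A IFF B) = NOT false = true
F NAND C = false NAND true = true
NOT (A IFF B) XOR (F NAND C) = true XOR true = false
C NOR A = true NOR false = false
B NAND (C NOR A) = true NAND false = true
C NOR (B NAND (C NOR A)) = true NOR true = false
D NOR (C NOR (B NAND (C NOR A))) = false NOR false = true
B XOR (D NOR (C NOR (B NAND (C NOR A)))) = true XOR true = false
F NOR A = false NOR false = true
(B XOR (D NOR (C NOR (B NAND (C NOR A))))) NAND (F NOR A) = false NAND true = true
B IFF A = true IFF false = false
B IFF (B IFF A) = true IFF false = false
((B XOR (D NOR (C NOR (B NAND (C NOR A))))) NAND (F NOR A)) IFF (B IFF (B IFF A)) = true IFF false = false
(NOT (A IFF B) XOR (F NAND C)) NAND (((B XOR (D NOR (C NOR (B NAND (C NOR A))))) NAND (F NOR A)) IFF (B IFF (B IFF A))) = false NAND false = true

true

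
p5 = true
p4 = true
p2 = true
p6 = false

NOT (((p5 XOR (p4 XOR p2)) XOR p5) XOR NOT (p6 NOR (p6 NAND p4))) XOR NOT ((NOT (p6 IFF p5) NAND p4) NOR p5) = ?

true

Substituting p5=true, p4=true, p2=true, p6=false:
p4 XOR p2 = true XOR true = false
p5 XOR (p4 XOR p2) = true XOR false = true
(p5 XOR (p4 XOR p2)) XOR p5 = true XOR true = false
p6 NAND p4 = false NAND true = true
p6 NOR (p6 NAND p4) = false NOR true = false
NOT (p6 NOR (p6 NAND p4)) = NOT false = true
((p5 XOR (p4 XOR p2)) XOR p5) XOR NOT (p6 NOR (p6 NAND p4)) = false XOR true = true
NOT (((p5 XOR (p4 XOR p2)) XOR p5) XOR NOT (p6 NOR (p6 NAND p4))) = NOT true = false
p6 IFF p5 = false IFF true = false
NOT (p6 IFF p5) = NOT false = true
NOT (p6 IFF p5) NAND p4 = true NAND true = false
(NOT (p6 IFF p5) NAND p4) NOR p5 = false NOR true = false
NOT ((NOT (p6 IFF p5) NAND p4) NOR p5) = NOT false = true
NOT (((p5 XOR (p4 XOR p2)) XOR p5) XOR NOT (p6 NOR (p6 NAND p4))) XOR NOT ((NOT (p6 IFF p5) NAND p4) NOR p5) = false XOR true = true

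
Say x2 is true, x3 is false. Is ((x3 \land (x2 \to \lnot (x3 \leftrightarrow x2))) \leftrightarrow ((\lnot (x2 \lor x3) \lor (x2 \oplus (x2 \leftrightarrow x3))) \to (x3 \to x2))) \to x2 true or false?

T

Substituting x2=T, x3=F:
x3 \leftrightarrow x2 = F \leftrightarrow T = F
\lnot (x3 \leftrightarrow x2) = \lnot F = T
x2 \to \lnot (x3 \leftrightarrow x2) = T \to T = T
x3 \land (x2 \to \lnot (x3 \leftrightarrow x2)) = F \land T = F
x2 \lor x3 = T \lor F = T
\lnot (x2 \lor x3) = \lnot T = F
x2 \leftrightarrow x3 = T \leftrightarrow F = F
x2 \oplus (x2 \leftrightarrow x3) = T \oplus F = T
\lnot (x2 \lor x3) \lor (x2 \oplus (x2 \leftrightarrow x3)) = F \lor T = T
x3 \to x2 = F \to T = T
(\lnot (x2 \lor x3) \lor (x2 \oplus (x2 \leftrightarrow x3))) \to (x3 \to x2) = T \to T = T
(x3 \land (x2 \to \lnot (x3 \leftrightarrow x2))) \leftrightarrow ((\lnot (x2 \lor x3) \lor (x2 \oplus (x2 \leftrightarrow x3))) \to (x3 \to x2)) = F \leftrightarrow T = F
((x3 \land (x2 \to \lnot (x3 \leftrightarrow x2))) \leftrightarrow ((\lnot (x2 \lor x3) \lor (x2 \oplus (x2 \leftrightarrow x3))) \to (x3 \to x2))) \to x2 = F \to T = T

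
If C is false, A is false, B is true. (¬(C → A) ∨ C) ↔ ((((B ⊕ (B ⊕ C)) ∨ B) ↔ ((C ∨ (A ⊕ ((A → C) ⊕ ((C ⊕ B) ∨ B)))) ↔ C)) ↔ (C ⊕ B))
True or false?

C → A = F → F = T
¬(C → A) = ¬T = F
¬(C → A) ∨ C = F ∨ F = F
B ⊕ C = T ⊕ F = T
B ⊕ (B ⊕ C) = T ⊕ T = F
(B ⊕ (B ⊕ C)) ∨ B = F ∨ T = T
A → C = F → F = T
C ⊕ B = F ⊕ T = T
(C ⊕ B) ∨ B = T ∨ T = T
(A → C) ⊕ ((C ⊕ B) ∨ B) = T ⊕ T = F
A ⊕ ((A → C) ⊕ ((C ⊕ B) ∨ B)) = F ⊕ F = F
C ∨ (A ⊕ ((A → C) ⊕ ((C ⊕ B) ∨ B))) = F ∨ F = F
(C ∨ (A ⊕ ((A → C) ⊕ ((C ⊕ B) ∨ B)))) ↔ C = F ↔ F = T
((B ⊕ (B ⊕ C)) ∨ B) ↔ ((C ∨ (A ⊕ ((A → C) ⊕ ((C ⊕ B) ∨ B)))) ↔ C) = T ↔ T = T
C ⊕ B = F ⊕ T = T
(((B ⊕ (B ⊕ C)) ∨ B) ↔ ((C ∨ (A ⊕ ((A → C) ⊕ ((C ⊕ B) ∨ B)))) ↔ C)) ↔ (C ⊕ B) = T ↔ T = T
(¬(C → A) ∨ C) ↔ ((((B ⊕ (B ⊕ C)) ∨ B) ↔ ((C ∨ (A ⊕ ((A → C) ⊕ ((C ⊕ B) ∨ B)))) ↔ C)) ↔ (C ⊕ B)) = F ↔ T = F

F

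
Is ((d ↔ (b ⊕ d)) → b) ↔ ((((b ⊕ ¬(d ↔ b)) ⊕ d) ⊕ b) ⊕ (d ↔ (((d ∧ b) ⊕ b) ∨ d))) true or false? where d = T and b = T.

F

Substituting d=T, b=T:
b ⊕ d = T ⊕ T = F
d ↔ (b ⊕ d) = T ↔ F = F
(d ↔ (b ⊕ d)) → b = F → T = T
d ↔ b = T ↔ T = T
¬(d ↔ b) = ¬T = F
b ⊕ ¬(d ↔ b) = T ⊕ F = T
(b ⊕ ¬(d ↔ b)) ⊕ d = T ⊕ T = F
((b ⊕ ¬(d ↔ b)) ⊕ d) ⊕ b = F ⊕ T = T
d ∧ b = T ∧ T = T
(d ∧ b) ⊕ b = T ⊕ T = F
((d ∧ b) ⊕ b) ∨ d = F ∨ T = T
d ↔ (((d ∧ b) ⊕ b) ∨ d) = T ↔ T = T
(((b ⊕ ¬(d ↔ b)) ⊕ d) ⊕ b) ⊕ (d ↔ (((d ∧ b) ⊕ b) ∨ d)) = T ⊕ T = F
((d ↔ (b ⊕ d)) → b) ↔ ((((b ⊕ ¬(d ↔ b)) ⊕ d) ⊕ b) ⊕ (d ↔ (((d ∧ b) ⊕ b) ∨ d))) = T ↔ F = F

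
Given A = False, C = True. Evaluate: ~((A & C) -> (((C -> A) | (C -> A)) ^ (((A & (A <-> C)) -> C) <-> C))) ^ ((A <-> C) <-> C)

False

Substituting A=False, C=True:
A & C = False & True = False
C -> A = True -> False = False
C -> A = True -> False = False
(C -> A) | (C -> A) = False | False = False
A <-> C = False <-> True = False
A & (A <-> C) = False & False = False
(A & (A <-> C)) -> C = False -> True = True
((A & (A <-> C)) -> C) <-> C = True <-> True = True
((C -> A) | (C -> A)) ^ (((A & (A <-> C)) -> C) <-> C) = False ^ True = True
(A & C) -> (((C -> A) | (C -> A)) ^ (((A & (A <-> C)) -> C) <-> C)) = False -> True = True
~((A & C) -> (((C -> A) | (C -> A)) ^ (((A & (A <-> C)) -> C) <-> C))) = ~True = False
A <-> C = False <-> True = False
(A <-> C) <-> C = False <-> True = False
~((A & C) -> (((C -> A) | (C -> A)) ^ (((A & (A <-> C)) -> C) <-> C))) ^ ((A <-> C) <-> C) = False ^ False = False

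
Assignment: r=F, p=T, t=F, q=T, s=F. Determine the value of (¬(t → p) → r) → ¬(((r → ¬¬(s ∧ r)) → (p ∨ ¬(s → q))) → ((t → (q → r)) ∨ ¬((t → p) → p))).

F

t → p = F → T = T
¬(t → p) = ¬T = F
¬(t → p) → r = F → F = T
s ∧ r = F ∧ F = F
¬(s ∧ r) = ¬F = T
¬¬(s ∧ r) = ¬T = F
r → ¬¬(s ∧ r) = F → F = T
s → q = F → T = T
¬(s → q) = ¬T = F
p ∨ ¬(s → q) = T ∨ F = T
(r → ¬¬(s ∧ r)) → (p ∨ ¬(s → q)) = T → T = T
q → r = T → F = F
t → (q → r) = F → F = T
t → p = F → T = T
(t → p) → p = T → T = T
¬((t → p) → p) = ¬T = F
(t → (q → r)) ∨ ¬((t → p) → p) = T ∨ F = T
((r → ¬¬(s ∧ r)) → (p ∨ ¬(s → q))) → ((t → (q → r)) ∨ ¬((t → p) → p)) = T → T = T
¬(((r → ¬¬(s ∧ r)) → (p ∨ ¬(s → q))) → ((t → (q → r)) ∨ ¬((t → p) → p))) = ¬T = F
(¬(t → p) → r) → ¬(((r → ¬¬(s ∧ r)) → (p ∨ ¬(s → q))) → ((t → (q → r)) ∨ ¬((t → p) → p))) = T → F = F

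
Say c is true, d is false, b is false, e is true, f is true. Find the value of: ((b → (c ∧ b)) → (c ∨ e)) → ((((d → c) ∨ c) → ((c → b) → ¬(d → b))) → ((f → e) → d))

c ∧ b = T ∧ F = F
b → (c ∧ b) = F → F = T
c ∨ e = T ∨ T = T
(b → (c ∧ b)) → (c ∨ e) = T → T = T
d → c = F → T = T
(d → c) ∨ c = T ∨ T = T
c → b = T → F = F
d → b = F → F = T
¬(d → b) = ¬T = F
(c → b) → ¬(d → b) = F → F = T
((d → c) ∨ c) → ((c → b) → ¬(d → b)) = T → T = T
f → e = T → T = T
(f → e) → d = T → F = F
(((d → c) ∨ c) → ((c → b) → ¬(d → b))) → ((f → e) → d) = T → F = F
((b → (c ∧ b)) → (c ∨ e)) → ((((d → c) ∨ c) → ((c → b) → ¬(d → b))) → ((f → e) → d)) = T → F = F

F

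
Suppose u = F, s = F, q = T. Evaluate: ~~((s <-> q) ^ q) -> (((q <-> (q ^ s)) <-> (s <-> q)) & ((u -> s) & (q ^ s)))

F

s <-> q = F <-> T = F
(s <-> q) ^ q = F ^ T = T
~((s <-> q) ^ q) = ~T = F
~~((s <-> q) ^ q) = ~F = T
q ^ s = T ^ F = T
q <-> (q ^ s) = T <-> T = T
s <-> q = F <-> T = F
(q <-> (q ^ s)) <-> (s <-> q) = T <-> F = F
u -> s = F -> F = T
q ^ s = T ^ F = T
(u -> s) & (q ^ s) = T & T = T
((q <-> (q ^ s)) <-> (s <-> q)) & ((u -> s) & (q ^ s)) = F & T = F
~~((s <-> q) ^ q) -> (((q <-> (q ^ s)) <-> (s <-> q)) & ((u -> s) & (q ^ s))) = T -> F = F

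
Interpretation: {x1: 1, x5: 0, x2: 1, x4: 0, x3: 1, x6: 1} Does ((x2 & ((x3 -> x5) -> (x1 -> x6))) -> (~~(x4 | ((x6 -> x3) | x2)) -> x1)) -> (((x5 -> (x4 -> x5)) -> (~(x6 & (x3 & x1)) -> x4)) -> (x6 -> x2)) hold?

1

Substituting x1=1, x5=0, x2=1, x4=0, x3=1, x6=1:
x3 -> x5 = 1 -> 0 = 0
x1 -> x6 = 1 -> 1 = 1
(x3 -> x5) -> (x1 -> x6) = 0 -> 1 = 1
x2 & ((x3 -> x5) -> (x1 -> x6)) = 1 & 1 = 1
x6 -> x3 = 1 -> 1 = 1
(x6 -> x3) | x2 = 1 | 1 = 1
x4 | ((x6 -> x3) | x2) = 0 | 1 = 1
~(x4 | ((x6 -> x3) | x2)) = ~1 = 0
~~(x4 | ((x6 -> x3) | x2)) = ~0 = 1
~~(x4 | ((x6 -> x3) | x2)) -> x1 = 1 -> 1 = 1
(x2 & ((x3 -> x5) -> (x1 -> x6))) -> (~~(x4 | ((x6 -> x3) | x2)) -> x1) = 1 -> 1 = 1
x4 -> x5 = 0 -> 0 = 1
x5 -> (x4 -> x5) = 0 -> 1 = 1
x3 & x1 = 1 & 1 = 1
x6 & (x3 & x1) = 1 & 1 = 1
~(x6 & (x3 & x1)) = ~1 = 0
~(x6 & (x3 & x1)) -> x4 = 0 -> 0 = 1
(x5 -> (x4 -> x5)) -> (~(x6 & (x3 & x1)) -> x4) = 1 -> 1 = 1
x6 -> x2 = 1 -> 1 = 1
((x5 -> (x4 -> x5)) -> (~(x6 & (x3 & x1)) -> x4)) -> (x6 -> x2) = 1 -> 1 = 1
((x2 & ((x3 -> x5) -> (x1 -> x6))) -> (~~(x4 | ((x6 -> x3) | x2)) -> x1)) -> (((x5 -> (x4 -> x5)) -> (~(x6 & (x3 & x1)) -> x4)) -> (x6 -> x2)) = 1 -> 1 = 1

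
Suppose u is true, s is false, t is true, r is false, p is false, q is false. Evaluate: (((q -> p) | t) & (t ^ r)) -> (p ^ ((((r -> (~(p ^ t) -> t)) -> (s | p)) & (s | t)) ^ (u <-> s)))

0

q -> p = 0 -> 0 = 1
(q -> p) | t = 1 | 1 = 1
t ^ r = 1 ^ 0 = 1
((q -> p) | t) & (t ^ r) = 1 & 1 = 1
p ^ t = 0 ^ 1 = 1
~(p ^ t) = ~1 = 0
~(p ^ t) -> t = 0 -> 1 = 1
r -> (~(p ^ t) -> t) = 0 -> 1 = 1
s | p = 0 | 0 = 0
(r -> (~(p ^ t) -> t)) -> (s | p) = 1 -> 0 = 0
s | t = 0 | 1 = 1
((r -> (~(p ^ t) -> t)) -> (s | p)) & (s | t) = 0 & 1 = 0
u <-> s = 1 <-> 0 = 0
(((r -> (~(p ^ t) -> t)) -> (s | p)) & (s | t)) ^ (u <-> s) = 0 ^ 0 = 0
p ^ ((((r -> (~(p ^ t) -> t)) -> (s | p)) & (s | t)) ^ (u <-> s)) = 0 ^ 0 = 0
(((q -> p) | t) & (t ^ r)) -> (p ^ ((((r -> (~(p ^ t) -> t)) -> (s | p)) & (s | t)) ^ (u <-> s))) = 1 -> 0 = 0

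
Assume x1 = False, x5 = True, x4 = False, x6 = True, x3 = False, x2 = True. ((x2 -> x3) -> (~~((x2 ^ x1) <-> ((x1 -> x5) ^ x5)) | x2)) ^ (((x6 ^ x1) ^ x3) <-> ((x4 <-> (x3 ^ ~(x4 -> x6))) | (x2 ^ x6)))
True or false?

Substituting x1=False, x5=True, x4=False, x6=True, x3=False, x2=True:
x2 -> x3 = True -> False = False
x2 ^ x1 = True ^ False = True
x1 -> x5 = False -> True = True
(x1 -> x5) ^ x5 = True ^ True = False
(x2 ^ x1) <-> ((x1 -> x5) ^ x5) = True <-> False = False
~((x2 ^ x1) <-> ((x1 -> x5) ^ x5)) = ~False = True
~~((x2 ^ x1) <-> ((x1 -> x5) ^ x5)) = ~True = False
~~((x2 ^ x1) <-> ((x1 -> x5) ^ x5)) | x2 = False | True = True
(x2 -> x3) -> (~~((x2 ^ x1) <-> ((x1 -> x5) ^ x5)) | x2) = False -> True = True
x6 ^ x1 = True ^ False = True
(x6 ^ x1) ^ x3 = True ^ False = True
x4 -> x6 = False -> True = True
~(x4 -> x6) = ~True = False
x3 ^ ~(x4 -> x6) = False ^ False = False
x4 <-> (x3 ^ ~(x4 -> x6)) = False <-> False = True
x2 ^ x6 = True ^ True = False
(x4 <-> (x3 ^ ~(x4 -> x6))) | (x2 ^ x6) = True | False = True
((x6 ^ x1) ^ x3) <-> ((x4 <-> (x3 ^ ~(x4 -> x6))) | (x2 ^ x6)) = True <-> True = True
((x2 -> x3) -> (~~((x2 ^ x1) <-> ((x1 -> x5) ^ x5)) | x2)) ^ (((x6 ^ x1) ^ x3) <-> ((x4 <-> (x3 ^ ~(x4 -> x6))) | (x2 ^ x6))) = True ^ True = False

False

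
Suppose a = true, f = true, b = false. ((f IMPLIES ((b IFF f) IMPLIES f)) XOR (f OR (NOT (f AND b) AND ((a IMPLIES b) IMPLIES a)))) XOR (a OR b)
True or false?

true

b IFF f = false IFF true = false
(b IFF f) IMPLIES f = false IMPLIES true = true
f IMPLIES ((b IFF f) IMPLIES f) = true IMPLIES true = true
f AND b = true AND false = false
NOT (f AND b) = NOT false = true
a IMPLIES b = true IMPLIES false = false
(a IMPLIES b) IMPLIES a = false IMPLIES true = true
NOT (f AND b) AND ((a IMPLIES b) IMPLIES a) = true AND true = true
f OR (NOT (f AND b) AND ((a IMPLIES b) IMPLIES a)) = true OR true = true
(f IMPLIES ((b IFF f) IMPLIES f)) XOR (f OR (NOT (f AND b) AND ((a IMPLIES b) IMPLIES a))) = true XOR true = false
a OR b = true OR false = true
((f IMPLIES ((b IFF f) IMPLIES f)) XOR (f OR (NOT (f AND b) AND ((a IMPLIES b) IMPLIES a)))) XOR (a OR b) = false XOR true = true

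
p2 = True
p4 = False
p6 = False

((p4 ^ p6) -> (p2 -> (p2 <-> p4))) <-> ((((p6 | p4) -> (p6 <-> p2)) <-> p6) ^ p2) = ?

True

p4 ^ p6 = False ^ False = False
p2 <-> p4 = True <-> False = False
p2 -> (p2 <-> p4) = True -> False = False
(p4 ^ p6) -> (p2 -> (p2 <-> p4)) = False -> False = True
p6 | p4 = False | False = False
p6 <-> p2 = False <-> True = False
(p6 | p4) -> (p6 <-> p2) = False -> False = True
((p6 | p4) -> (p6 <-> p2)) <-> p6 = True <-> False = False
(((p6 | p4) -> (p6 <-> p2)) <-> p6) ^ p2 = False ^ True = True
((p4 ^ p6) -> (p2 -> (p2 <-> p4))) <-> ((((p6 | p4) -> (p6 <-> p2)) <-> p6) ^ p2) = True <-> True = True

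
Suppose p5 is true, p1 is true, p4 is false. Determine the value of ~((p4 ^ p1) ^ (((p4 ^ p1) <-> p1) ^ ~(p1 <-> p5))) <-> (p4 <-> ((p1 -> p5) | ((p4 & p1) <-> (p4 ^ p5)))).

False

p4 ^ p1 = False ^ True = True
p4 ^ p1 = False ^ True = True
(p4 ^ p1) <-> p1 = True <-> True = True
p1 <-> p5 = True <-> True = True
~(p1 <-> p5) = ~True = False
((p4 ^ p1) <-> p1) ^ ~(p1 <-> p5) = True ^ False = True
(p4 ^ p1) ^ (((p4 ^ p1) <-> p1) ^ ~(p1 <-> p5)) = True ^ True = False
~((p4 ^ p1) ^ (((p4 ^ p1) <-> p1) ^ ~(p1 <-> p5))) = ~False = True
p1 -> p5 = True -> True = True
p4 & p1 = False & True = False
p4 ^ p5 = False ^ True = True
(p4 & p1) <-> (p4 ^ p5) = False <-> True = False
(p1 -> p5) | ((p4 & p1) <-> (p4 ^ p5)) = True | False = True
p4 <-> ((p1 -> p5) | ((p4 & p1) <-> (p4 ^ p5))) = False <-> True = False
~((p4 ^ p1) ^ (((p4 ^ p1) <-> p1) ^ ~(p1 <-> p5))) <-> (p4 <-> ((p1 -> p5) | ((p4 & p1) <-> (p4 ^ p5)))) = True <-> False = False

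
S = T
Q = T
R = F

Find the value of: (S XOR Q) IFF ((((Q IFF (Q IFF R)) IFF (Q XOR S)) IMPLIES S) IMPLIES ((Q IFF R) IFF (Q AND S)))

T

Substituting S=T, Q=T, R=F:
S XOR Q = T XOR T = F
Q IFF R = T IFF F = F
Q IFF (Q IFF R) = T IFF F = F
Q XOR S = T XOR T = F
(Q IFF (Q IFF R)) IFF (Q XOR S) = F IFF F = T
((Q IFF (Q IFF R)) IFF (Q XOR S)) IMPLIES S = T IMPLIES T = T
Q IFF R = T IFF F = F
Q AND S = T AND T = T
(Q IFF R) IFF (Q AND S) = F IFF T = F
(((Q IFF (Q IFF R)) IFF (Q XOR S)) IMPLIES S) IMPLIES ((Q IFF R) IFF (Q AND S)) = T IMPLIES F = F
(S XOR Q) IFF ((((Q IFF (Q IFF R)) IFF (Q XOR S)) IMPLIES S) IMPLIES ((Q IFF R) IFF (Q AND S))) = F IFF F = T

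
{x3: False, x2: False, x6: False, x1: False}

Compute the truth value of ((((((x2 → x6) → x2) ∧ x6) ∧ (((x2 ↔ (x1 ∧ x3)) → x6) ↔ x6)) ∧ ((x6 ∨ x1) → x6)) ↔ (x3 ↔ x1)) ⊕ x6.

Substituting x3=False, x2=False, x6=False, x1=False:
x2 → x6 = False → False = True
(x2 → x6) → x2 = True → False = False
((x2 → x6) → x2) ∧ x6 = False ∧ False = False
x1 ∧ x3 = False ∧ False = False
x2 ↔ (x1 ∧ x3) = False ↔ False = True
(x2 ↔ (x1 ∧ x3)) → x6 = True → False = False
((x2 ↔ (x1 ∧ x3)) → x6) ↔ x6 = False ↔ False = True
(((x2 → x6) → x2) ∧ x6) ∧ (((x2 ↔ (x1 ∧ x3)) → x6) ↔ x6) = False ∧ True = False
x6 ∨ x1 = False ∨ False = False
(x6 ∨ x1) → x6 = False → False = True
((((x2 → x6) → x2) ∧ x6) ∧ (((x2 ↔ (x1 ∧ x3)) → x6) ↔ x6)) ∧ ((x6 ∨ x1) → x6) = False ∧ True = False
x3 ↔ x1 = False ↔ False = True
(((((x2 → x6) → x2) ∧ x6) ∧ (((x2 ↔ (x1 ∧ x3)) → x6) ↔ x6)) ∧ ((x6 ∨ x1) → x6)) ↔ (x3 ↔ x1) = False ↔ True = False
((((((x2 → x6) → x2) ∧ x6) ∧ (((x2 ↔ (x1 ∧ x3)) → x6) ↔ x6)) ∧ ((x6 ∨ x1) → x6)) ↔ (x3 ↔ x1)) ⊕ x6 = False ⊕ False = False

False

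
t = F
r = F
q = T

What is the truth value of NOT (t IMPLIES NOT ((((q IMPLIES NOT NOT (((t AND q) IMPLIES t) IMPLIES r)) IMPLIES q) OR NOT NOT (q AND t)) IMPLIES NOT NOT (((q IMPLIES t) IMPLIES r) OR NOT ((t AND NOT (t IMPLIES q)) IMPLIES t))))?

F

Substituting t=F, r=F, q=T:
t AND q = F AND T = F
(t AND q) IMPLIES t = F IMPLIES F = T
((t AND q) IMPLIES t) IMPLIES r = T IMPLIES F = F
NOT (((t AND q) IMPLIES t) IMPLIES r) = NOT F = T
NOT NOT (((t AND q) IMPLIES t) IMPLIES r) = NOT T = F
q IMPLIES NOT NOT (((t AND q) IMPLIES t) IMPLIES r) = T IMPLIES F = F
(q IMPLIES NOT NOT (((t AND q) IMPLIES t) IMPLIES r)) IMPLIES q = F IMPLIES T = T
q AND t = T AND F = F
NOT (q AND t) = NOT F = T
NOT NOT (q AND t) = NOT T = F
((q IMPLIES NOT NOT (((t AND q) IMPLIES t) IMPLIES r)) IMPLIES q) OR NOT NOT (q AND t) = T OR F = T
q IMPLIES t = T IMPLIES F = F
(q IMPLIES t) IMPLIES r = F IMPLIES F = T
t IMPLIES q = F IMPLIES T = T
NOT (t IMPLIES q) = NOT T = F
t AND NOT (t IMPLIES q) = F AND F = F
(t AND NOT (t IMPLIES q)) IMPLIES t = F IMPLIES F = T
NOT ((t AND NOT (t IMPLIES q)) IMPLIES t) = NOT T = F
((q IMPLIES t) IMPLIES r) OR NOT ((t AND NOT (t IMPLIES q)) IMPLIES t) = T OR F = T
NOT (((q IMPLIES t) IMPLIES r) OR NOT ((t AND NOT (t IMPLIES q)) IMPLIES t)) = NOT T = F
NOT NOT (((q IMPLIES t) IMPLIES r) OR NOT ((t AND NOT (t IMPLIES q)) IMPLIES t)) = NOT F = T
(((q IMPLIES NOT NOT (((t AND q) IMPLIES t) IMPLIES r)) IMPLIES q) OR NOT NOT (q AND t)) IMPLIES NOT NOT (((q IMPLIES t) IMPLIES r) OR NOT ((t AND NOT (t IMPLIES q)) IMPLIES t)) = T IMPLIES T = T
NOT ((((q IMPLIES NOT NOT (((t AND q) IMPLIES t) IMPLIES r)) IMPLIES q) OR NOT NOT (q AND t)) IMPLIES NOT NOT (((q IMPLIES t) IMPLIES r) OR NOT ((t AND NOT (t IMPLIES q)) IMPLIES t))) = NOT T = F
t IMPLIES NOT ((((q IMPLIES NOT NOT (((t AND q) IMPLIES t) IMPLIES r)) IMPLIES q) OR NOT NOT (q AND t)) IMPLIES NOT NOT (((q IMPLIES t) IMPLIES r) OR NOT ((t AND NOT (t IMPLIES q)) IMPLIES t))) = F IMPLIES F = T
NOT (t IMPLIES NOT ((((q IMPLIES NOT NOT (((t AND q) IMPLIES t) IMPLIES r)) IMPLIES q) OR NOT NOT (q AND t)) IMPLIES NOT NOT (((q IMPLIES t) IMPLIES r) OR NOT ((t AND NOT (t IMPLIES q)) IMPLIES t)))) = NOT T = F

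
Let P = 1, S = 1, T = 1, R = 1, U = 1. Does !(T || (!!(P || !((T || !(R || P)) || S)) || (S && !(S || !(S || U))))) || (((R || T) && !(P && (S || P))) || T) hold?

R || P = 1 || 1 = 1
!(R || P) = !1 = 0
T || !(R || P) = 1 || 0 = 1
(T || !(R || P)) || S = 1 || 1 = 1
!((T || !(R || P)) || S) = !1 = 0
P || !((T || !(R || P)) || S) = 1 || 0 = 1
!(P || !((T || !(R || P)) || S)) = !1 = 0
!!(P || !((T || !(R || P)) || S)) = !0 = 1
S || U = 1 || 1 = 1
!(S || U) = !1 = 0
S || !(S || U) = 1 || 0 = 1
!(S || !(S || U)) = !1 = 0
S && !(S || !(S || U)) = 1 && 0 = 0
!!(P || !((T || !(R || P)) || S)) || (S && !(S || !(S || U))) = 1 || 0 = 1
T || (!!(P || !((T || !(R || P)) || S)) || (S && !(S || !(S || U)))) = 1 || 1 = 1
!(T || (!!(P || !((T || !(R || P)) || S)) || (S && !(S || !(S || U))))) = !1 = 0
R || T = 1 || 1 = 1
S || P = 1 || 1 = 1
P && (S || P) = 1 && 1 = 1
!(P && (S || P)) = !1 = 0
(R || T) && !(P && (S || P)) = 1 && 0 = 0
((R || T) && !(P && (S || P))) || T = 0 || 1 = 1
!(T || (!!(P || !((T || !(R || P)) || S)) || (S && !(S || !(S || U))))) || (((R || T) && !(P && (S || P))) || T) = 0 || 1 = 1

1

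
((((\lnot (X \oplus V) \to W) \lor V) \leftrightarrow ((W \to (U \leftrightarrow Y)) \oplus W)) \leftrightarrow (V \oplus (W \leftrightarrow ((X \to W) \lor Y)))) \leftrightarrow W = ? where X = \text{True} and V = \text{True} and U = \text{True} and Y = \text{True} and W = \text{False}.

\text{False}

X \oplus V = \text{True} \oplus \text{True} = \text{False}
\lnot (X \oplus V) = \lnot \text{False} = \text{True}
\lnot (X \oplus V) \to W = \text{True} \to \text{False} = \text{False}
(\lnot (X \oplus V) \to W) \lor V = \text{False} \lor \text{True} = \text{True}
U \leftrightarrow Y = \text{True} \leftrightarrow \text{True} = \text{True}
W \to (U \leftrightarrow Y) = \text{False} \to \text{True} = \text{True}
(W \to (U \leftrightarrow Y)) \oplus W = \text{True} \oplus \text{False} = \text{True}
((\lnot (X \oplus V) \to W) \lor V) \leftrightarrow ((W \to (U \leftrightarrow Y)) \oplus W) = \text{True} \leftrightarrow \text{True} = \text{True}
X \to W = \text{True} \to \text{False} = \text{False}
(X \to W) \lor Y = \text{False} \lor \text{True} = \text{True}
W \leftrightarrow ((X \to W) \lor Y) = \text{False} \leftrightarrow \text{True} = \text{False}
V \oplus (W \leftrightarrow ((X \to W) \lor Y)) = \text{True} \oplus \text{False} = \text{True}
(((\lnot (X \oplus V) \to W) \lor V) \leftrightarrow ((W \to (U \leftrightarrow Y)) \oplus W)) \leftrightarrow (V \oplus (W \leftrightarrow ((X \to W) \lor Y))) = \text{True} \leftrightarrow \text{True} = \text{True}
((((\lnot (X \oplus V) \to W) \lor V) \leftrightarrow ((W \to (U \leftrightarrow Y)) \oplus W)) \leftrightarrow (V \oplus (W \leftrightarrow ((X \to W) \lor Y)))) \leftrightarrow W = \text{True} \leftrightarrow \text{False} = \text{False}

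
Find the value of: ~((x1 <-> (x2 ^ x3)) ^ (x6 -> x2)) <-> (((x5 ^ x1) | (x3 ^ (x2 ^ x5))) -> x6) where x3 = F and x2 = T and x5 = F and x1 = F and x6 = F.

Substituting x3=F, x2=T, x5=F, x1=F, x6=F:
x2 ^ x3 = T ^ F = T
x1 <-> (x2 ^ x3) = F <-> T = F
x6 -> x2 = F -> T = T
(x1 <-> (x2 ^ x3)) ^ (x6 -> x2) = F ^ T = T
~((x1 <-> (x2 ^ x3)) ^ (x6 -> x2)) = ~T = F
x5 ^ x1 = F ^ F = F
x2 ^ x5 = T ^ F = T
x3 ^ (x2 ^ x5) = F ^ T = T
(x5 ^ x1) | (x3 ^ (x2 ^ x5)) = F | T = T
((x5 ^ x1) | (x3 ^ (x2 ^ x5))) -> x6 = T -> F = F
~((x1 <-> (x2 ^ x3)) ^ (x6 -> x2)) <-> (((x5 ^ x1) | (x3 ^ (x2 ^ x5))) -> x6) = F <-> F = T

T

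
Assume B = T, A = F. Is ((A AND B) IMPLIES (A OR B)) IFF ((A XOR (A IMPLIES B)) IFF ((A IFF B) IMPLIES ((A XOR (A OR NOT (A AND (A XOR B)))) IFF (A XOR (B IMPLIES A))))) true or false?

Substituting B=T, A=F:
A AND B = F AND T = F
A OR B = F OR T = T
(A AND B) IMPLIES (A OR B) = F IMPLIES T = T
A IMPLIES B = F IMPLIES T = T
A XOR (A IMPLIES B) = F XOR T = T
A IFF B = F IFF T = F
A XOR B = F XOR T = T
A AND (A XOR B) = F AND T = F
NOT (A AND (A XOR B)) = NOT F = T
A OR NOT (A AND (A XOR B)) = F OR T = T
A XOR (A OR NOT (A AND (A XOR B))) = F XOR T = T
B IMPLIES A = T IMPLIES F = F
A XOR (B IMPLIES A) = F XOR F = F
(A XOR (A OR NOT (A AND (A XOR B)))) IFF (A XOR (B IMPLIES A)) = T IFF F = F
(A IFF B) IMPLIES ((A XOR (A OR NOT (A AND (A XOR B)))) IFF (A XOR (B IMPLIES A))) = F IMPLIES F = T
(A XOR (A IMPLIES B)) IFF ((A IFF B) IMPLIES ((A XOR (A OR NOT (A AND (A XOR B)))) IFF (A XOR (B IMPLIES A)))) = T IFF T = T
((A AND B) IMPLIES (A OR B)) IFF ((A XOR (A IMPLIES B)) IFF ((A IFF B) IMPLIES ((A XOR (A OR NOT (A AND (A XOR B)))) IFF (A XOR (B IMPLIES A))))) = T IFF T = T

T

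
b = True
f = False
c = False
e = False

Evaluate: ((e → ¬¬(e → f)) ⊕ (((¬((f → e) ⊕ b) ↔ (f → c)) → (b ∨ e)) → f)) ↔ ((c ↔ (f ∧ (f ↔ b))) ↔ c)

False

e → f = False → False = True
¬(e → f) = ¬True = False
¬¬(e → f) = ¬False = True
e → ¬¬(e → f) = False → True = True
f → e = False → False = True
(f → e) ⊕ b = True ⊕ True = False
¬((f → e) ⊕ b) = ¬False = True
f → c = False → False = True
¬((f → e) ⊕ b) ↔ (f → c) = True ↔ True = True
b ∨ e = True ∨ False = True
(¬((f → e) ⊕ b) ↔ (f → c)) → (b ∨ e) = True → True = True
((¬((f → e) ⊕ b) ↔ (f → c)) → (b ∨ e)) → f = True → False = False
(e → ¬¬(e → f)) ⊕ (((¬((f → e) ⊕ b) ↔ (f → c)) → (b ∨ e)) → f) = True ⊕ False = True
f ↔ b = False ↔ True = False
f ∧ (f ↔ b) = False ∧ False = False
c ↔ (f ∧ (f ↔ b)) = False ↔ False = True
(c ↔ (f ∧ (f ↔ b))) ↔ c = True ↔ False = False
((e → ¬¬(e → f)) ⊕ (((¬((f → e) ⊕ b) ↔ (f → c)) → (b ∨ e)) → f)) ↔ ((c ↔ (f ∧ (f ↔ b))) ↔ c) = True ↔ False = False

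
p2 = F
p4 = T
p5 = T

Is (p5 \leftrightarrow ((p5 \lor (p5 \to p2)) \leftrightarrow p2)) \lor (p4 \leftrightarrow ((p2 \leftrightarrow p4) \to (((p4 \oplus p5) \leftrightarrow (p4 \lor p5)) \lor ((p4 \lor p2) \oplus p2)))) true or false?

T

p5 \to p2 = T \to F = F
p5 \lor (p5 \to p2) = T \lor F = T
(p5 \lor (p5 \to p2)) \leftrightarrow p2 = T \leftrightarrow F = F
p5 \leftrightarrow ((p5 \lor (p5 \to p2)) \leftrightarrow p2) = T \leftrightarrow F = F
p2 \leftrightarrow p4 = F \leftrightarrow T = F
p4 \oplus p5 = T \oplus T = F
p4 \lor p5 = T \lor T = T
(p4 \oplus p5) \leftrightarrow (p4 \lor p5) = F \leftrightarrow T = F
p4 \lor p2 = T \lor F = T
(p4 \lor p2) \oplus p2 = T \oplus F = T
((p4 \oplus p5) \leftrightarrow (p4 \lor p5)) \lor ((p4 \lor p2) \oplus p2) = F \lor T = T
(p2 \leftrightarrow p4) \to (((p4 \oplus p5) \leftrightarrow (p4 \lor p5)) \lor ((p4 \lor p2) \oplus p2)) = F \to T = T
p4 \leftrightarrow ((p2 \leftrightarrow p4) \to (((p4 \oplus p5) \leftrightarrow (p4 \lor p5)) \lor ((p4 \lor p2) \oplus p2))) = T \leftrightarrow T = T
(p5 \leftrightarrow ((p5 \lor (p5 \to p2)) \leftrightarrow p2)) \lor (p4 \leftrightarrow ((p2 \leftrightarrow p4) \to (((p4 \oplus p5) \leftrightarrow (p4 \lor p5)) \lor ((p4 \lor p2) \oplus p2)))) = F \lor T = T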